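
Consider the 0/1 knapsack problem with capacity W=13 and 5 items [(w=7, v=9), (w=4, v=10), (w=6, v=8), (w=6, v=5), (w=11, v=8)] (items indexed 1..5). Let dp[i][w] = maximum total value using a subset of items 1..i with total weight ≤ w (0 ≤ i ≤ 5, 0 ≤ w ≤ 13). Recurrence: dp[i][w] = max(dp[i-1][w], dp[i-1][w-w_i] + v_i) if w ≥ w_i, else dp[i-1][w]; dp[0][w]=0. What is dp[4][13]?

i\w   0   1   2   3   4   5   6   7   8   9  10  11  12  13
  0   0   0   0   0   0   0   0   0   0   0   0   0   0   0
  1   0   0   0   0   0   0   0   9   9   9   9   9   9   9
  2   0   0   0   0  10  10  10  10  10  10  10  19  19  19
  3   0   0   0   0  10  10  10  10  10  10  18  19  19  19
  4   0   0   0   0  10  10  10  10  10  10  18  19  19  19
  5   0   0   0   0  10  10  10  10  10  10  18  19  19  19

19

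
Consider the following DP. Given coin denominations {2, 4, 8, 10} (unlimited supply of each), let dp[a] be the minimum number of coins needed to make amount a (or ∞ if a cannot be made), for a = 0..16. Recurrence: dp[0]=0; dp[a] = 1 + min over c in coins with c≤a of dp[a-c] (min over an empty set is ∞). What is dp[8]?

 a  0  1  2  3  4  5  6  7  8  9 10 11 12 13 14 15 16
dp  0  -  1  -  1  -  2  -  1  -  1  -  2  -  2  -  2
(- denotes ∞ / unreachable)

1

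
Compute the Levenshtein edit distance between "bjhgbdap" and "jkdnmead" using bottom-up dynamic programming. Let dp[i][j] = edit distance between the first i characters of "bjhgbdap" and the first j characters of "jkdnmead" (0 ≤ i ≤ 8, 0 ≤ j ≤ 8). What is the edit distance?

7

   ''  j  k  d  n  m  e  a  d
''  0  1  2  3  4  5  6  7  8
 b  1  1  2  3  4  5  6  7  8
 j  2  1  2  3  4  5  6  7  8
 h  3  2  2  3  4  5  6  7  8
 g  4  3  3  3  4  5  6  7  8
 b  5  4  4  4  4  5  6  7  8
 d  6  5  5  4  5  5  6  7  7
 a  7  6  6  5  5  6  6  6  7
 p  8  7  7  6  6  6  7  7  7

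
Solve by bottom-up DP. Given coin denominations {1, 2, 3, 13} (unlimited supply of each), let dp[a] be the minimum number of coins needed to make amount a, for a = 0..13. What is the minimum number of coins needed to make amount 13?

 a  0  1  2  3  4  5  6  7  8  9 10 11 12 13
dp  0  1  1  1  2  2  2  3  3  3  4  4  4  1

1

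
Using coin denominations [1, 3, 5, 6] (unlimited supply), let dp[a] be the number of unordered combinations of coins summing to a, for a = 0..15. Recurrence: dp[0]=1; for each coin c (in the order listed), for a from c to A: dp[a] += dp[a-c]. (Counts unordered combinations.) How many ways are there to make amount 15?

21

after  coin     0     1     2     3     4     5     6     7     8     9    10    11    12    13    14    15
          1     1     1     1     1     1     1     1     1     1     1     1     1     1     1     1     1
          3     1     1     1     2     2     2     3     3     3     4     4     4     5     5     5     6
          5     1     1     1     2     2     3     4     4     5     6     7     8     9    10    11    13
          6     1     1     1     2     2     3     5     5     6     8     9    11    14    15    17    21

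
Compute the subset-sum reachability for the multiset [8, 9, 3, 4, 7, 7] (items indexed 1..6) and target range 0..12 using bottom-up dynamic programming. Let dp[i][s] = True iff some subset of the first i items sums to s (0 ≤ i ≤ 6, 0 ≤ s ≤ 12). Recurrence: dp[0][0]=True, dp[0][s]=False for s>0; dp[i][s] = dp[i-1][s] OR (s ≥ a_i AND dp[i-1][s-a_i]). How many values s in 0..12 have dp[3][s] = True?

i\s   0   1   2   3   4   5   6   7   8   9  10  11  12
  0   T   F   F   F   F   F   F   F   F   F   F   F   F
  1   T   F   F   F   F   F   F   F   T   F   F   F   F
  2   T   F   F   F   F   F   F   F   T   T   F   F   F
  3   T   F   F   T   F   F   F   F   T   T   F   T   T
  4   T   F   F   T   T   F   F   T   T   T   F   T   T
  5   T   F   F   T   T   F   F   T   T   T   T   T   T
  6   T   F   F   T   T   F   F   T   T   T   T   T   T

6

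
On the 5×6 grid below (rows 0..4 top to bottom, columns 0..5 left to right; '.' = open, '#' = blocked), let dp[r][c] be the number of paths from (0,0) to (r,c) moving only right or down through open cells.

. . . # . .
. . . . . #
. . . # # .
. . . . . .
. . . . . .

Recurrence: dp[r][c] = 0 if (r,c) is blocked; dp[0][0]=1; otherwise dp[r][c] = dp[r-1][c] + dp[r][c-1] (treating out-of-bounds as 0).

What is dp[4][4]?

35

r\c   0   1   2   3   4   5
  0   1   1   1   0   0   0
  1   1   2   3   3   3   0
  2   1   3   6   0   0   0
  3   1   4  10  10  10  10
  4   1   5  15  25  35  45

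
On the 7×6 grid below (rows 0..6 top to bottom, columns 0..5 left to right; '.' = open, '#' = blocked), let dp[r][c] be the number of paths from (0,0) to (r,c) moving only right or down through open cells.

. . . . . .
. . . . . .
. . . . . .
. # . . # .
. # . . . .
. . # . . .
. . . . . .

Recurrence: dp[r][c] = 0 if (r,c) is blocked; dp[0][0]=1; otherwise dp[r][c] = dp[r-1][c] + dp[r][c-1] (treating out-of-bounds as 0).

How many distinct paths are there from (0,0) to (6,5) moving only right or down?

155

r\c   0   1   2   3   4   5
  0   1   1   1   1   1   1
  1   1   2   3   4   5   6
  2   1   3   6  10  15  21
  3   1   0   6  16   0  21
  4   1   0   6  22  22  43
  5   1   1   0  22  44  87
  6   1   2   2  24  68 155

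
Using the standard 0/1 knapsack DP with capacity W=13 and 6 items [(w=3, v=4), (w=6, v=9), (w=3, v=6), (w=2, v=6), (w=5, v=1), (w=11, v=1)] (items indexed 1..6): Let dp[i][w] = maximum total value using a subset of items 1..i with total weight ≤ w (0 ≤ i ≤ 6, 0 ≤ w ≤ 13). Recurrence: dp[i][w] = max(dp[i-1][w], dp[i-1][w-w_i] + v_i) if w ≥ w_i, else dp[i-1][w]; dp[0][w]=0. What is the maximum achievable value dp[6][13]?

i\w   0   1   2   3   4   5   6   7   8   9  10  11  12  13
  0   0   0   0   0   0   0   0   0   0   0   0   0   0   0
  1   0   0   0   4   4   4   4   4   4   4   4   4   4   4
  2   0   0   0   4   4   4   9   9   9  13  13  13  13  13
  3   0   0   0   6   6   6  10  10  10  15  15  15  19  19
  4   0   0   6   6   6  12  12  12  16  16  16  21  21  21
  5   0   0   6   6   6  12  12  12  16  16  16  21  21  21
  6   0   0   6   6   6  12  12  12  16  16  16  21  21  21

21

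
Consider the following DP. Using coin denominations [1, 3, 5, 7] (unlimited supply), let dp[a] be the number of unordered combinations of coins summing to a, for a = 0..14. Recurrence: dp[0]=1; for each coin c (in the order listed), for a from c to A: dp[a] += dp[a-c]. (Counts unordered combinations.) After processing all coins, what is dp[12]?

after  coin     0     1     2     3     4     5     6     7     8     9    10    11    12    13    14
          1     1     1     1     1     1     1     1     1     1     1     1     1     1     1     1
          3     1     1     1     2     2     2     3     3     3     4     4     4     5     5     5
          5     1     1     1     2     2     3     4     4     5     6     7     8     9    10    11
          7     1     1     1     2     2     3     4     5     6     7     9    10    12    14    16

12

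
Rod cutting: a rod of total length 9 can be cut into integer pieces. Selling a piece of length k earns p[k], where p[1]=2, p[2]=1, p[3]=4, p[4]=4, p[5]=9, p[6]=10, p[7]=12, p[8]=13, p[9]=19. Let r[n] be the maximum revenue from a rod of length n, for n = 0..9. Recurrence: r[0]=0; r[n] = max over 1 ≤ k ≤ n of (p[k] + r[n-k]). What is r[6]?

   n    0    1    2    3    4    5    6    7    8    9
r[n]    0    2    4    6    8   10   12   14   16   19

12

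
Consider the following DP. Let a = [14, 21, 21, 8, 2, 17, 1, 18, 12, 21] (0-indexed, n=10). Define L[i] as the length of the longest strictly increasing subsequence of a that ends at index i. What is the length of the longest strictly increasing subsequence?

4

   i    0    1    2    3    4    5    6    7    8    9
a[i]   14   21   21    8    2   17    1   18   12   21
L[i]    1    2    2    1    1    2    1    3    2    4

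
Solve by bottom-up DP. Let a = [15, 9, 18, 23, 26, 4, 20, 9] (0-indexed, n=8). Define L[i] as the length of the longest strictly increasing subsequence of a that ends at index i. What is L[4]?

4

   i    0    1    2    3    4    5    6    7
a[i]   15    9   18   23   26    4   20    9
L[i]    1    1    2    3    4    1    3    2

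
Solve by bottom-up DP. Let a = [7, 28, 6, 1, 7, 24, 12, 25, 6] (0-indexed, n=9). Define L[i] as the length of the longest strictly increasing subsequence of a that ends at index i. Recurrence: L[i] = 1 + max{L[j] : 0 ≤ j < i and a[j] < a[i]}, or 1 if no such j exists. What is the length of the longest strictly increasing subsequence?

4

   i    0    1    2    3    4    5    6    7    8
a[i]    7   28    6    1    7   24   12   25    6
L[i]    1    2    1    1    2    3    3    4    2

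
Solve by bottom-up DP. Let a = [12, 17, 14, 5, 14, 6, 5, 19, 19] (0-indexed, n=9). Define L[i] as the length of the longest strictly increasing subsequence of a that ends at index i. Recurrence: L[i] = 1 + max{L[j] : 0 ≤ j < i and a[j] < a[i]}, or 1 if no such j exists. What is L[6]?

   i    0    1    2    3    4    5    6    7    8
a[i]   12   17   14    5   14    6    5   19   19
L[i]    1    2    2    1    2    2    1    3    3

1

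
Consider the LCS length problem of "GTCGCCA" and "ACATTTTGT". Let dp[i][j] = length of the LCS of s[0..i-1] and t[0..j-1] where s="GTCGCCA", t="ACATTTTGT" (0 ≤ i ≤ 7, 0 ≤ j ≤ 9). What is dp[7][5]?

   ''  A  C  A  T  T  T  T  G  T
''  0  0  0  0  0  0  0  0  0  0
 G  0  0  0  0  0  0  0  0  1  1
 T  0  0  0  0  1  1  1  1  1  2
 C  0  0  1  1  1  1  1  1  1  2
 G  0  0  1  1  1  1  1  1  2  2
 C  0  0  1  1  1  1  1  1  2  2
 C  0  0  1  1  1  1  1  1  2  2
 A  0  1  1  2  2  2  2  2  2  2

2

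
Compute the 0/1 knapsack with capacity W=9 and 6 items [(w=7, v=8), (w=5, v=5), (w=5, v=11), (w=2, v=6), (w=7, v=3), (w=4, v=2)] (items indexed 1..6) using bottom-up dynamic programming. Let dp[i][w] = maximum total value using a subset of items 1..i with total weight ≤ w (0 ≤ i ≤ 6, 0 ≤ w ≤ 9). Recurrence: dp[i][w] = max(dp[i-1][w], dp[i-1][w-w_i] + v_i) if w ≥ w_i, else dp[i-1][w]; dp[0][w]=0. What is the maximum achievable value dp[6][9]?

i\w   0   1   2   3   4   5   6   7   8   9
  0   0   0   0   0   0   0   0   0   0   0
  1   0   0   0   0   0   0   0   8   8   8
  2   0   0   0   0   0   5   5   8   8   8
  3   0   0   0   0   0  11  11  11  11  11
  4   0   0   6   6   6  11  11  17  17  17
  5   0   0   6   6   6  11  11  17  17  17
  6   0   0   6   6   6  11  11  17  17  17

17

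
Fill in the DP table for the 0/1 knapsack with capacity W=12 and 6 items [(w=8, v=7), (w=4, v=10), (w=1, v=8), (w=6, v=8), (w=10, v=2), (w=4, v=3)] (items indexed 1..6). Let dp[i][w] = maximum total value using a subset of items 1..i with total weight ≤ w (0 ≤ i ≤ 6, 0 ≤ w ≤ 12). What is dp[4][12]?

26

i\w   0   1   2   3   4   5   6   7   8   9  10  11  12
  0   0   0   0   0   0   0   0   0   0   0   0   0   0
  1   0   0   0   0   0   0   0   0   7   7   7   7   7
  2   0   0   0   0  10  10  10  10  10  10  10  10  17
  3   0   8   8   8  10  18  18  18  18  18  18  18  18
  4   0   8   8   8  10  18  18  18  18  18  18  26  26
  5   0   8   8   8  10  18  18  18  18  18  18  26  26
  6   0   8   8   8  10  18  18  18  18  21  21  26  26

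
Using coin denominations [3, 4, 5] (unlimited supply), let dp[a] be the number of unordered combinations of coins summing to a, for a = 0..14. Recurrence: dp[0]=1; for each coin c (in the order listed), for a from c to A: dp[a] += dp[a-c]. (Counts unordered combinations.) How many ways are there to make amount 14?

after  coin     0     1     2     3     4     5     6     7     8     9    10    11    12    13    14
          3     1     0     0     1     0     0     1     0     0     1     0     0     1     0     0
          4     1     0     0     1     1     0     1     1     1     1     1     1     2     1     1
          5     1     0     0     1     1     1     1     1     2     2     2     2     3     3     3

3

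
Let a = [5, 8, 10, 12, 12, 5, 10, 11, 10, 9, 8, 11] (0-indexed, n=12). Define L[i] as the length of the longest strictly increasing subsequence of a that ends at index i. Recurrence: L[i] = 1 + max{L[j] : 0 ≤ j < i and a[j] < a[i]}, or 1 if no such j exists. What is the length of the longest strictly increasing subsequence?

   i    0    1    2    3    4    5    6    7    8    9   10   11
a[i]    5    8   10   12   12    5   10   11   10    9    8   11
L[i]    1    2    3    4    4    1    3    4    3    3    2    4

4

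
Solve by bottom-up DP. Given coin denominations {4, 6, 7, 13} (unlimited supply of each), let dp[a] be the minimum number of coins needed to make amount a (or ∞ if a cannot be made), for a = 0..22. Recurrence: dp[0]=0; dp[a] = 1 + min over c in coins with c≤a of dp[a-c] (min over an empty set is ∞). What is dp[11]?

2

 a  0  1  2  3  4  5  6  7  8  9 10 11 12 13 14 15 16 17 18 19 20 21 22
dp  0  -  -  -  1  -  1  1  2  -  2  2  2  1  2  3  3  2  3  2  2  3  4
(- denotes ∞ / unreachable)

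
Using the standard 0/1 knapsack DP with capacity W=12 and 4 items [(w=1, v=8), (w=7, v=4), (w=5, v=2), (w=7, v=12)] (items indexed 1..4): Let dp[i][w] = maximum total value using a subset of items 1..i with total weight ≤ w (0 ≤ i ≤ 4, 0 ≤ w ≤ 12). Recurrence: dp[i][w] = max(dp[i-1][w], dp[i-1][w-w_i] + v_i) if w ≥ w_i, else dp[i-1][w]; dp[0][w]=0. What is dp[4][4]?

i\w   0   1   2   3   4   5   6   7   8   9  10  11  12
  0   0   0   0   0   0   0   0   0   0   0   0   0   0
  1   0   8   8   8   8   8   8   8   8   8   8   8   8
  2   0   8   8   8   8   8   8   8  12  12  12  12  12
  3   0   8   8   8   8   8  10  10  12  12  12  12  12
  4   0   8   8   8   8   8  10  12  20  20  20  20  20

8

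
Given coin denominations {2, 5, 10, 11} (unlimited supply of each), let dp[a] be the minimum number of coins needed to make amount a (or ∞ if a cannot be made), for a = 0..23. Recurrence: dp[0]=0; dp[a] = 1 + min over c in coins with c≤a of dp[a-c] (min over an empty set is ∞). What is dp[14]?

 a  0  1  2  3  4  5  6  7  8  9 10 11 12 13 14 15 16 17 18 19 20 21 22 23
dp  0  -  1  -  2  1  3  2  4  3  1  1  2  2  3  2  2  3  3  4  2  2  2  3
(- denotes ∞ / unreachable)

3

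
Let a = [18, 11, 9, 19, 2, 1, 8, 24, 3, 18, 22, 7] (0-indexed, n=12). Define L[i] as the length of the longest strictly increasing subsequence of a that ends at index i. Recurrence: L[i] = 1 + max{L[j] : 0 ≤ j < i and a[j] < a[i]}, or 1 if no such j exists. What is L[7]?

   i    0    1    2    3    4    5    6    7    8    9   10   11
a[i]   18   11    9   19    2    1    8   24    3   18   22    7
L[i]    1    1    1    2    1    1    2    3    2    3    4    3

3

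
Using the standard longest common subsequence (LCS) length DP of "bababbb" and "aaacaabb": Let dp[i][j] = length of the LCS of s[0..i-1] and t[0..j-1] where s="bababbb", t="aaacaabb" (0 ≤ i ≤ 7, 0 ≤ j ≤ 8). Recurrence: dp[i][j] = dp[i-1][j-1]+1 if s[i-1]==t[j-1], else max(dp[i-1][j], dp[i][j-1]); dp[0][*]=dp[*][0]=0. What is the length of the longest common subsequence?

4

   ''  a  a  a  c  a  a  b  b
''  0  0  0  0  0  0  0  0  0
 b  0  0  0  0  0  0  0  1  1
 a  0  1  1  1  1  1  1  1  1
 b  0  1  1  1  1  1  1  2  2
 a  0  1  2  2  2  2  2  2  2
 b  0  1  2  2  2  2  2  3  3
 b  0  1  2  2  2  2  2  3  4
 b  0  1  2  2  2  2  2  3  4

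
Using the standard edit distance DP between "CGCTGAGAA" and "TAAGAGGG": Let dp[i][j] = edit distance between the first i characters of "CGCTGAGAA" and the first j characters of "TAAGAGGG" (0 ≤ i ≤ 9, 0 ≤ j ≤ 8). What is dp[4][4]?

4

   ''  T  A  A  G  A  G  G  G
''  0  1  2  3  4  5  6  7  8
 C  1  1  2  3  4  5  6  7  8
 G  2  2  2  3  3  4  5  6  7
 C  3  3  3  3  4  4  5  6  7
 T  4  3  4  4  4  5  5  6  7
 G  5  4  4  5  4  5  5  5  6
 A  6  5  4  4  5  4  5  6  6
 G  7  6  5  5  4  5  4  5  6
 A  8  7  6  5  5  4  5  5  6
 A  9  8  7  6  6  5  5  6  6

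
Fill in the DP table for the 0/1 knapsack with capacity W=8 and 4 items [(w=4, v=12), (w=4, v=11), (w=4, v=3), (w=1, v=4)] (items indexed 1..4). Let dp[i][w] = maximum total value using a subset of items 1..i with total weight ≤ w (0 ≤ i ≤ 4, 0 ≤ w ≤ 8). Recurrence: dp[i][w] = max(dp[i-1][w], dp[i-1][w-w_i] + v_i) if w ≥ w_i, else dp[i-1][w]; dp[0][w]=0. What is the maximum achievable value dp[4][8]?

i\w   0   1   2   3   4   5   6   7   8
  0   0   0   0   0   0   0   0   0   0
  1   0   0   0   0  12  12  12  12  12
  2   0   0   0   0  12  12  12  12  23
  3   0   0   0   0  12  12  12  12  23
  4   0   4   4   4  12  16  16  16  23

23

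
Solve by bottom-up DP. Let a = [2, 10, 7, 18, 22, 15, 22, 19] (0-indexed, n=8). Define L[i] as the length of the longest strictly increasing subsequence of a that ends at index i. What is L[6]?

4

   i    0    1    2    3    4    5    6    7
a[i]    2   10    7   18   22   15   22   19
L[i]    1    2    2    3    4    3    4    4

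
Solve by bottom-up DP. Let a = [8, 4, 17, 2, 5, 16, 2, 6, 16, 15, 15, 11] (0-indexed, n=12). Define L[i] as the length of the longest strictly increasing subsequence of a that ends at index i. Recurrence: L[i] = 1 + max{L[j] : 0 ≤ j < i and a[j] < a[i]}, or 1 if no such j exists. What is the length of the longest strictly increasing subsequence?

   i    0    1    2    3    4    5    6    7    8    9   10   11
a[i]    8    4   17    2    5   16    2    6   16   15   15   11
L[i]    1    1    2    1    2    3    1    3    4    4    4    4

4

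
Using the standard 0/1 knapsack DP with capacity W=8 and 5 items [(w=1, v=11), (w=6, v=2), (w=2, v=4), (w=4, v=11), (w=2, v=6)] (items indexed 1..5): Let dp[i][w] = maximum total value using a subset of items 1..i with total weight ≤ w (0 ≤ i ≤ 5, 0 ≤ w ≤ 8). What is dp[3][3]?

15

i\w   0   1   2   3   4   5   6   7   8
  0   0   0   0   0   0   0   0   0   0
  1   0  11  11  11  11  11  11  11  11
  2   0  11  11  11  11  11  11  13  13
  3   0  11  11  15  15  15  15  15  15
  4   0  11  11  15  15  22  22  26  26
  5   0  11  11  17  17  22  22  28  28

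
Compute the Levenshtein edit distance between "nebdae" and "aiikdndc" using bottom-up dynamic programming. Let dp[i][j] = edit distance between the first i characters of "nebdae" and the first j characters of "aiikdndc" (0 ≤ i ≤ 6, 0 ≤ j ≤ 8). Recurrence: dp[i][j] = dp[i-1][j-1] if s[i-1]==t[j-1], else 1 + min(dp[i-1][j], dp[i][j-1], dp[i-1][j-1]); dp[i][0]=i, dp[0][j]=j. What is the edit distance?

7

   ''  a  i  i  k  d  n  d  c
''  0  1  2  3  4  5  6  7  8
 n  1  1  2  3  4  5  5  6  7
 e  2  2  2  3  4  5  6  6  7
 b  3  3  3  3  4  5  6  7  7
 d  4  4  4  4  4  4  5  6  7
 a  5  4  5  5  5  5  5  6  7
 e  6  5  5  6  6  6  6  6  7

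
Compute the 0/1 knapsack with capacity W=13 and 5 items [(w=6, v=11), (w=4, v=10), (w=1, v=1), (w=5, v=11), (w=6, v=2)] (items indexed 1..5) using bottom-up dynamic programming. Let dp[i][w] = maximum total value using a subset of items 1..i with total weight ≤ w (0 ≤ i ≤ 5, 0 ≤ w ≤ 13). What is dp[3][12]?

22

i\w   0   1   2   3   4   5   6   7   8   9  10  11  12  13
  0   0   0   0   0   0   0   0   0   0   0   0   0   0   0
  1   0   0   0   0   0   0  11  11  11  11  11  11  11  11
  2   0   0   0   0  10  10  11  11  11  11  21  21  21  21
  3   0   1   1   1  10  11  11  12  12  12  21  22  22  22
  4   0   1   1   1  10  11  12  12  12  21  22  22  23  23
  5   0   1   1   1  10  11  12  12  12  21  22  22  23  23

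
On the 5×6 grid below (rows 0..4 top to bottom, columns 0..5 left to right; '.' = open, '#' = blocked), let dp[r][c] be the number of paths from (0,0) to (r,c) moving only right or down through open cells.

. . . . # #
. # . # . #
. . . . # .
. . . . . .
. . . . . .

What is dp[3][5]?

r\c   0   1   2   3   4   5
  0   1   1   1   1   0   0
  1   1   0   1   0   0   0
  2   1   1   2   2   0   0
  3   1   2   4   6   6   6
  4   1   3   7  13  19  25

6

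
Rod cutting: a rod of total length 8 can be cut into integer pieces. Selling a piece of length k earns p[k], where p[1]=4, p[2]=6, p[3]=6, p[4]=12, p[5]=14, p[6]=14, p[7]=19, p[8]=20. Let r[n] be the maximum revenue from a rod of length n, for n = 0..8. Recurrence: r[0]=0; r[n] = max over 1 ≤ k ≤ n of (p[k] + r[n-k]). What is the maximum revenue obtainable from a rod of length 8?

32

   n    0    1    2    3    4    5    6    7    8
r[n]    0    4    8   12   16   20   24   28   32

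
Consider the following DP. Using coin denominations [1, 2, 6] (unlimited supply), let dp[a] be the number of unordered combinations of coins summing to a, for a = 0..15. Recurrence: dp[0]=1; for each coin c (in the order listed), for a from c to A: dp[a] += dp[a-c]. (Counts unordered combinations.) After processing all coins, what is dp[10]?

9

after  coin     0     1     2     3     4     5     6     7     8     9    10    11    12    13    14    15
          1     1     1     1     1     1     1     1     1     1     1     1     1     1     1     1     1
          2     1     1     2     2     3     3     4     4     5     5     6     6     7     7     8     8
          6     1     1     2     2     3     3     5     5     7     7     9     9    12    12    15    15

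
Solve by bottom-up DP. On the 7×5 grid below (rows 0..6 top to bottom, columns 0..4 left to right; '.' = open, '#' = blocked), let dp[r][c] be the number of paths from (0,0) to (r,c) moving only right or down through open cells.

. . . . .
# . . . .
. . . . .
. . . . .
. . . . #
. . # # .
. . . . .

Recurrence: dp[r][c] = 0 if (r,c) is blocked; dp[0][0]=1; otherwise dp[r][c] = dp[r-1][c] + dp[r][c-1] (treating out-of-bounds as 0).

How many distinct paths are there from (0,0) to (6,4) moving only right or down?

1

r\c   0   1   2   3   4
  0   1   1   1   1   1
  1   0   1   2   3   4
  2   0   1   3   6  10
  3   0   1   4  10  20
  4   0   1   5  15   0
  5   0   1   0   0   0
  6   0   1   1   1   1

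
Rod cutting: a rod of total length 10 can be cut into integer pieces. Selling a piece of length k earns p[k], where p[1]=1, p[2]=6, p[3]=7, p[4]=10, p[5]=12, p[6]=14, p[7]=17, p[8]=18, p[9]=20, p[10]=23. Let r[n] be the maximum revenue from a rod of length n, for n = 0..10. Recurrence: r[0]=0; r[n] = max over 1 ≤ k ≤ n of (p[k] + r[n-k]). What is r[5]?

13

   n    0    1    2    3    4    5    6    7    8    9   10
r[n]    0    1    6    7   12   13   18   19   24   25   30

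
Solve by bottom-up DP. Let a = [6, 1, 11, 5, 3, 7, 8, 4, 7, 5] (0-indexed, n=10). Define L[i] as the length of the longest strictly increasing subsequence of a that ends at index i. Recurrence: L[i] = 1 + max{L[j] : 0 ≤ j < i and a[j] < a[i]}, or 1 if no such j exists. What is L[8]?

4

   i    0    1    2    3    4    5    6    7    8    9
a[i]    6    1   11    5    3    7    8    4    7    5
L[i]    1    1    2    2    2    3    4    3    4    4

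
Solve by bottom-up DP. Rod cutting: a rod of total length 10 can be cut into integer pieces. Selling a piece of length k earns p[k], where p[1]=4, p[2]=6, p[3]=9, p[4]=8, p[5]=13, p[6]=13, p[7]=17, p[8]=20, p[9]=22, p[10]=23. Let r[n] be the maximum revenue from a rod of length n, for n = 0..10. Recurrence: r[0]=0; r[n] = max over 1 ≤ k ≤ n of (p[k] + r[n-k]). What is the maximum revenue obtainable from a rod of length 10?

40

   n    0    1    2    3    4    5    6    7    8    9   10
r[n]    0    4    8   12   16   20   24   28   32   36   40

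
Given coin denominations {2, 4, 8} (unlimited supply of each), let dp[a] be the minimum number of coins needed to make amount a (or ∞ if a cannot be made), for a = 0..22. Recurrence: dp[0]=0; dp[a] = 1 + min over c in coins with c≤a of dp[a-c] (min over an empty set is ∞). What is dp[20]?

3

 a  0  1  2  3  4  5  6  7  8  9 10 11 12 13 14 15 16 17 18 19 20 21 22
dp  0  -  1  -  1  -  2  -  1  -  2  -  2  -  3  -  2  -  3  -  3  -  4
(- denotes ∞ / unreachable)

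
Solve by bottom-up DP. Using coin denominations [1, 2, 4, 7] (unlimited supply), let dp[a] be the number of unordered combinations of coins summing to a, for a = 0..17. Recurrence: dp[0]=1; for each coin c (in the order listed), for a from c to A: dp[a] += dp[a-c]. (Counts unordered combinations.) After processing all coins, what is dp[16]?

after  coin     0     1     2     3     4     5     6     7     8     9    10    11    12    13    14    15    16    17
          1     1     1     1     1     1     1     1     1     1     1     1     1     1     1     1     1     1     1
          2     1     1     2     2     3     3     4     4     5     5     6     6     7     7     8     8     9     9
          4     1     1     2     2     4     4     6     6     9     9    12    12    16    16    20    20    25    25
          7     1     1     2     2     4     4     6     7    10    11    14    16    20    22    27    30    36    39

36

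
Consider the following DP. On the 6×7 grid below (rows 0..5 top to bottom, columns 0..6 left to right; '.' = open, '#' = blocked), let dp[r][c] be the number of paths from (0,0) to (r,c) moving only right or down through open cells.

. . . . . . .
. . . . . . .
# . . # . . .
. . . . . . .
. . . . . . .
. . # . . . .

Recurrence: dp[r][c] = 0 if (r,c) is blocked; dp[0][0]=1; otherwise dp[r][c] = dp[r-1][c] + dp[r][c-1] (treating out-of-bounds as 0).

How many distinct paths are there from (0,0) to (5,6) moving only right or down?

187

r\c   0   1   2   3   4   5   6
  0   1   1   1   1   1   1   1
  1   1   2   3   4   5   6   7
  2   0   2   5   0   5  11  18
  3   0   2   7   7  12  23  41
  4   0   2   9  16  28  51  92
  5   0   2   0  16  44  95 187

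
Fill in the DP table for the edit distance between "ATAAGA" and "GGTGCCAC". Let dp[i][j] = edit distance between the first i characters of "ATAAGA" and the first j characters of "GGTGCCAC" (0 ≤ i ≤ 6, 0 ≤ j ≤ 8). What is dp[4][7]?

   ''  G  G  T  G  C  C  A  C
''  0  1  2  3  4  5  6  7  8
 A  1  1  2  3  4  5  6  6  7
 T  2  2  2  2  3  4  5  6  7
 A  3  3  3  3  3  4  5  5  6
 A  4  4  4  4  4  4  5  5  6
 G  5  4  4  5  4  5  5  6  6
 A  6  5  5  5  5  5  6  5  6

5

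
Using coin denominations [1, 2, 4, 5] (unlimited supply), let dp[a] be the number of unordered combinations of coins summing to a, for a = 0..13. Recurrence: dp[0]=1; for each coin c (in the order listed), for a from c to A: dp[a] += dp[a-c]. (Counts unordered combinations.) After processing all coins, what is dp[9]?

after  coin     0     1     2     3     4     5     6     7     8     9    10    11    12    13
          1     1     1     1     1     1     1     1     1     1     1     1     1     1     1
          2     1     1     2     2     3     3     4     4     5     5     6     6     7     7
          4     1     1     2     2     4     4     6     6     9     9    12    12    16    16
          5     1     1     2     2     4     5     7     8    11    13    17    19    24    27

13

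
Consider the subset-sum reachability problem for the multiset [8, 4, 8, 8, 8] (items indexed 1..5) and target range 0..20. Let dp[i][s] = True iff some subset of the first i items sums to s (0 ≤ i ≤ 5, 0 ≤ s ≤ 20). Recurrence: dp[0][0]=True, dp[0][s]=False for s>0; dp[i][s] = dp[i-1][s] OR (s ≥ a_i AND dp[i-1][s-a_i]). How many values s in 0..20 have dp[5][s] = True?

6

i\s   0   1   2   3   4   5   6   7   8   9  10  11  12  13  14  15  16  17  18  19  20
  0   T   F   F   F   F   F   F   F   F   F   F   F   F   F   F   F   F   F   F   F   F
  1   T   F   F   F   F   F   F   F   T   F   F   F   F   F   F   F   F   F   F   F   F
  2   T   F   F   F   T   F   F   F   T   F   F   F   T   F   F   F   F   F   F   F   F
  3   T   F   F   F   T   F   F   F   T   F   F   F   T   F   F   F   T   F   F   F   T
  4   T   F   F   F   T   F   F   F   T   F   F   F   T   F   F   F   T   F   F   F   T
  5   T   F   F   F   T   F   F   F   T   F   F   F   T   F   F   F   T   F   F   F   T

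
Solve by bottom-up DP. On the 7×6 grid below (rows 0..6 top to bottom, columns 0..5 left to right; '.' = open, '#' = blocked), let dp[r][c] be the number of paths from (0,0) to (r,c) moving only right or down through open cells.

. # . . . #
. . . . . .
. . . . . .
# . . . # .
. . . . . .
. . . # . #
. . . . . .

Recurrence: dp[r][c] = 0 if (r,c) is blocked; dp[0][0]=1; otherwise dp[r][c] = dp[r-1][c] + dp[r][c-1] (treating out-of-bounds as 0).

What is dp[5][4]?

16

r\c   0   1   2   3   4   5
  0   1   0   0   0   0   0
  1   1   1   1   1   1   1
  2   1   2   3   4   5   6
  3   0   2   5   9   0   6
  4   0   2   7  16  16  22
  5   0   2   9   0  16   0
  6   0   2  11  11  27  27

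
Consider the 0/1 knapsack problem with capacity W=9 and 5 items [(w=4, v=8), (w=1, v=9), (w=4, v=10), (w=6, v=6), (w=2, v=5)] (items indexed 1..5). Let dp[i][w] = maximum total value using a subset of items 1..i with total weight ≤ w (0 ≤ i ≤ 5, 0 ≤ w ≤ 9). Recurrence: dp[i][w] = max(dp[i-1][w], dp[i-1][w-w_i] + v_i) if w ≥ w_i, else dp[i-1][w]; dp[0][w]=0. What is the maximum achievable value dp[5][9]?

27

i\w   0   1   2   3   4   5   6   7   8   9
  0   0   0   0   0   0   0   0   0   0   0
  1   0   0   0   0   8   8   8   8   8   8
  2   0   9   9   9   9  17  17  17  17  17
  3   0   9   9   9  10  19  19  19  19  27
  4   0   9   9   9  10  19  19  19  19  27
  5   0   9   9  14  14  19  19  24  24  27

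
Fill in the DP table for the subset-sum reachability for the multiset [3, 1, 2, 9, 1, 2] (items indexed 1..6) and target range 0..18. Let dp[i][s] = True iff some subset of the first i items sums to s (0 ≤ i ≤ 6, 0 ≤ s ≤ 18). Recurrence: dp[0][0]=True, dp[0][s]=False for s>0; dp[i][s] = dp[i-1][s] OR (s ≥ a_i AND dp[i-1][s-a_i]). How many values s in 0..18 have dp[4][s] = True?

i\s   0   1   2   3   4   5   6   7   8   9  10  11  12  13  14  15  16  17  18
  0   T   F   F   F   F   F   F   F   F   F   F   F   F   F   F   F   F   F   F
  1   T   F   F   T   F   F   F   F   F   F   F   F   F   F   F   F   F   F   F
  2   T   T   F   T   T   F   F   F   F   F   F   F   F   F   F   F   F   F   F
  3   T   T   T   T   T   T   T   F   F   F   F   F   F   F   F   F   F   F   F
  4   T   T   T   T   T   T   T   F   F   T   T   T   T   T   T   T   F   F   F
  5   T   T   T   T   T   T   T   T   F   T   T   T   T   T   T   T   T   F   F
  6   T   T   T   T   T   T   T   T   T   T   T   T   T   T   T   T   T   T   T

14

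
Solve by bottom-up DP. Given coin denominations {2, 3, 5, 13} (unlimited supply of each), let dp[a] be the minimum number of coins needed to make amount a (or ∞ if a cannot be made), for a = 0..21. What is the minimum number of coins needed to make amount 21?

 a  0  1  2  3  4  5  6  7  8  9 10 11 12 13 14 15 16 17 18 19 20 21
dp  0  -  1  1  2  1  2  2  2  3  2  3  3  1  4  2  2  3  2  3  3  3
(- denotes ∞ / unreachable)

3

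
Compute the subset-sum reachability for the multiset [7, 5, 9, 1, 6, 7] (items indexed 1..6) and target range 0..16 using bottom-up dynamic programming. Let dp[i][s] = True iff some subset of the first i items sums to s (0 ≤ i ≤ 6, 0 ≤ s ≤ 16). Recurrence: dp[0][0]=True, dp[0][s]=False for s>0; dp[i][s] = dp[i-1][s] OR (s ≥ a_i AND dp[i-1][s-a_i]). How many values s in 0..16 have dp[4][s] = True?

i\s   0   1   2   3   4   5   6   7   8   9  10  11  12  13  14  15  16
  0   T   F   F   F   F   F   F   F   F   F   F   F   F   F   F   F   F
  1   T   F   F   F   F   F   F   T   F   F   F   F   F   F   F   F   F
  2   T   F   F   F   F   T   F   T   F   F   F   F   T   F   F   F   F
  3   T   F   F   F   F   T   F   T   F   T   F   F   T   F   T   F   T
  4   T   T   F   F   F   T   T   T   T   T   T   F   T   T   T   T   T
  5   T   T   F   F   F   T   T   T   T   T   T   T   T   T   T   T   T
  6   T   T   F   F   F   T   T   T   T   T   T   T   T   T   T   T   T

13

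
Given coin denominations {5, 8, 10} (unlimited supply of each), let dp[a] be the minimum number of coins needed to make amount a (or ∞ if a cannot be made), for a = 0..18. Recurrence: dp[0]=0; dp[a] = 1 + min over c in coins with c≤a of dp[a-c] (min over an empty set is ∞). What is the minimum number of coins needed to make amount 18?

2

 a  0  1  2  3  4  5  6  7  8  9 10 11 12 13 14 15 16 17 18
dp  0  -  -  -  -  1  -  -  1  -  1  -  -  2  -  2  2  -  2
(- denotes ∞ / unreachable)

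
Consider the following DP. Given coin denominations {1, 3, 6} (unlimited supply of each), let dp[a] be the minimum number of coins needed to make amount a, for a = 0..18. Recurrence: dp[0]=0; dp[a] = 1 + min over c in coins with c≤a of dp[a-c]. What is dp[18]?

 a  0  1  2  3  4  5  6  7  8  9 10 11 12 13 14 15 16 17 18
dp  0  1  2  1  2  3  1  2  3  2  3  4  2  3  4  3  4  5  3

3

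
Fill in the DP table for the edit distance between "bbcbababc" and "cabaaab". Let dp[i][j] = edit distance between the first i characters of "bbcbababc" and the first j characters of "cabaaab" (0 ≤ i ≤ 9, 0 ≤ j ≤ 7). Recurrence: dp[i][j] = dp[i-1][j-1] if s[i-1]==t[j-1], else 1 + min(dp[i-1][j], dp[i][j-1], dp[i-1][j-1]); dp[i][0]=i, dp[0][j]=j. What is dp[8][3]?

5

   ''  c  a  b  a  a  a  b
''  0  1  2  3  4  5  6  7
 b  1  1  2  2  3  4  5  6
 b  2  2  2  2  3  4  5  5
 c  3  2  3  3  3  4  5  6
 b  4  3  3  3  4  4  5  5
 a  5  4  3  4  3  4  4  5
 b  6  5  4  3  4  4  5  4
 a  7  6  5  4  3  4  4  5
 b  8  7  6  5  4  4  5  4
 c  9  8  7  6  5  5  5  5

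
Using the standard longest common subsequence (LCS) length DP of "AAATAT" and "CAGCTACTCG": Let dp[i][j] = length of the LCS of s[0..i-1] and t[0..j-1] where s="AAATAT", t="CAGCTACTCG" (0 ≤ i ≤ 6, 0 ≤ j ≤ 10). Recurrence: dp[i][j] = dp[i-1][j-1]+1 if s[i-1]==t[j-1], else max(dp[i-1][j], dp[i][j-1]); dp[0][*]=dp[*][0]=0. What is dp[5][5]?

   ''  C  A  G  C  T  A  C  T  C  G
''  0  0  0  0  0  0  0  0  0  0  0
 A  0  0  1  1  1  1  1  1  1  1  1
 A  0  0  1  1  1  1  2  2  2  2  2
 A  0  0  1  1  1  1  2  2  2  2  2
 T  0  0  1  1  1  2  2  2  3  3  3
 A  0  0  1  1  1  2  3  3  3  3  3
 T  0  0  1  1  1  2  3  3  4  4  4

2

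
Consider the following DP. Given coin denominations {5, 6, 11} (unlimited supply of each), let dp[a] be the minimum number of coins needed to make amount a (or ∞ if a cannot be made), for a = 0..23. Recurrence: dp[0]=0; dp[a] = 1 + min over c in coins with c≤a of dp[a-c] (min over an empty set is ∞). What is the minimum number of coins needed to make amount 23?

 a  0  1  2  3  4  5  6  7  8  9 10 11 12 13 14 15 16 17 18 19 20 21 22 23
dp  0  -  -  -  -  1  1  -  -  -  2  1  2  -  -  3  2  2  3  -  4  3  2  3
(- denotes ∞ / unreachable)

3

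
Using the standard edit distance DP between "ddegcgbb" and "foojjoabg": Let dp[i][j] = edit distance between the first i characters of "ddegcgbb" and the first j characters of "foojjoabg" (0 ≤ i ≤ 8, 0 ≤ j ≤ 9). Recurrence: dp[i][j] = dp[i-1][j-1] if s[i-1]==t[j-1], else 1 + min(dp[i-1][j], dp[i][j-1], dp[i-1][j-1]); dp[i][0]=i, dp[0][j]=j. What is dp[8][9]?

   ''  f  o  o  j  j  o  a  b  g
''  0  1  2  3  4  5  6  7  8  9
 d  1  1  2  3  4  5  6  7  8  9
 d  2  2  2  3  4  5  6  7  8  9
 e  3  3  3  3  4  5  6  7  8  9
 g  4  4  4  4  4  5  6  7  8  8
 c  5  5  5  5  5  5  6  7  8  9
 g  6  6  6  6  6  6  6  7  8  8
 b  7  7  7  7  7  7  7  7  7  8
 b  8  8  8  8  8  8  8  8  7  8

8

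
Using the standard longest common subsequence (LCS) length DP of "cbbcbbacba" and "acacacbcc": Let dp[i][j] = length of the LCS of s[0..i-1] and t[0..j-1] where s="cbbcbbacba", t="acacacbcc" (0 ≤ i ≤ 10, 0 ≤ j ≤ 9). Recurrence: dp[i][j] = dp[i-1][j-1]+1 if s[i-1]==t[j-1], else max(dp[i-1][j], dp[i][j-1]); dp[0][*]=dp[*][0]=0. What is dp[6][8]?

   ''  a  c  a  c  a  c  b  c  c
''  0  0  0  0  0  0  0  0  0  0
 c  0  0  1  1  1  1  1  1  1  1
 b  0  0  1  1  1  1  1  2  2  2
 b  0  0  1  1  1  1  1  2  2  2
 c  0  0  1  1  2  2  2  2  3  3
 b  0  0  1  1  2  2  2  3  3  3
 b  0  0  1  1  2  2  2  3  3  3
 a  0  1  1  2  2  3  3  3  3  3
 c  0  1  2  2  3  3  4  4  4  4
 b  0  1  2  2  3  3  4  5  5  5
 a  0  1  2  3  3  4  4  5  5  5

3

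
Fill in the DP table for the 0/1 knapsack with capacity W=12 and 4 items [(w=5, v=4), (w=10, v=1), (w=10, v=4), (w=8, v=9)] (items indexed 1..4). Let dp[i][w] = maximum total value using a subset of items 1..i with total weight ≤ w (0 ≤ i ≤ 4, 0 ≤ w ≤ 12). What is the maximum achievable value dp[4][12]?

9

i\w   0   1   2   3   4   5   6   7   8   9  10  11  12
  0   0   0   0   0   0   0   0   0   0   0   0   0   0
  1   0   0   0   0   0   4   4   4   4   4   4   4   4
  2   0   0   0   0   0   4   4   4   4   4   4   4   4
  3   0   0   0   0   0   4   4   4   4   4   4   4   4
  4   0   0   0   0   0   4   4   4   9   9   9   9   9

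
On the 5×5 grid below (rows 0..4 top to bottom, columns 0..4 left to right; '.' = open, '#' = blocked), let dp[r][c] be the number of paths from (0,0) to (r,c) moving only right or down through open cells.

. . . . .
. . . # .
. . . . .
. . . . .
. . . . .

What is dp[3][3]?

16

r\c   0   1   2   3   4
  0   1   1   1   1   1
  1   1   2   3   0   1
  2   1   3   6   6   7
  3   1   4  10  16  23
  4   1   5  15  31  54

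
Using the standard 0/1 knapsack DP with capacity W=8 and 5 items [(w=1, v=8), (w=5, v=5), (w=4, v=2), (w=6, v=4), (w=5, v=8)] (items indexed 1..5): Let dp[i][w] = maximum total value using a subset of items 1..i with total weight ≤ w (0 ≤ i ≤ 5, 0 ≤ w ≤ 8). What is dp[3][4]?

i\w   0   1   2   3   4   5   6   7   8
  0   0   0   0   0   0   0   0   0   0
  1   0   8   8   8   8   8   8   8   8
  2   0   8   8   8   8   8  13  13  13
  3   0   8   8   8   8  10  13  13  13
  4   0   8   8   8   8  10  13  13  13
  5   0   8   8   8   8  10  16  16  16

8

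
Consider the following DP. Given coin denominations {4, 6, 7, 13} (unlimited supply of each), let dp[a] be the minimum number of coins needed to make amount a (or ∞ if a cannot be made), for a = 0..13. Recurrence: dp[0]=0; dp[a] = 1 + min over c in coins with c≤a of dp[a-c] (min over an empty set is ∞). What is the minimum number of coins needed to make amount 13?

1

 a  0  1  2  3  4  5  6  7  8  9 10 11 12 13
dp  0  -  -  -  1  -  1  1  2  -  2  2  2  1
(- denotes ∞ / unreachable)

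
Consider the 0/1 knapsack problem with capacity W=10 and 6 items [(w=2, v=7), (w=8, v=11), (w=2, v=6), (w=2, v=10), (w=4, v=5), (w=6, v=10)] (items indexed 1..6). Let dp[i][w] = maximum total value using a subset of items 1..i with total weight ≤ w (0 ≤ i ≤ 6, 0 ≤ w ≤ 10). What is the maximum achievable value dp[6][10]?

i\w   0   1   2   3   4   5   6   7   8   9  10
  0   0   0   0   0   0   0   0   0   0   0   0
  1   0   0   7   7   7   7   7   7   7   7   7
  2   0   0   7   7   7   7   7   7  11  11  18
  3   0   0   7   7  13  13  13  13  13  13  18
  4   0   0  10  10  17  17  23  23  23  23  23
  5   0   0  10  10  17  17  23  23  23  23  28
  6   0   0  10  10  17  17  23  23  23  23  28

28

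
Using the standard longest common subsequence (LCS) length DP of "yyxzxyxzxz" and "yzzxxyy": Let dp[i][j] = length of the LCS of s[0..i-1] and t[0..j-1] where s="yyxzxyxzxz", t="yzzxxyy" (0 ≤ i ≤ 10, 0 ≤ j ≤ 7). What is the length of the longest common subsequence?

4

   ''  y  z  z  x  x  y  y
''  0  0  0  0  0  0  0  0
 y  0  1  1  1  1  1  1  1
 y  0  1  1  1  1  1  2  2
 x  0  1  1  1  2  2  2  2
 z  0  1  2  2  2  2  2  2
 x  0  1  2  2  3  3  3  3
 y  0  1  2  2  3  3  4  4
 x  0  1  2  2  3  4  4  4
 z  0  1  2  3  3  4  4  4
 x  0  1  2  3  4  4  4  4
 z  0  1  2  3  4  4  4  4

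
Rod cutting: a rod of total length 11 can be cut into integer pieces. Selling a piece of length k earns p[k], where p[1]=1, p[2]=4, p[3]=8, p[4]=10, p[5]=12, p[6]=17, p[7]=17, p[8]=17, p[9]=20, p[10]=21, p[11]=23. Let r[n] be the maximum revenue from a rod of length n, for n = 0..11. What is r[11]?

29

   n    0    1    2    3    4    5    6    7    8    9   10   11
r[n]    0    1    4    8   10   12   17   18   21   25   27   29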